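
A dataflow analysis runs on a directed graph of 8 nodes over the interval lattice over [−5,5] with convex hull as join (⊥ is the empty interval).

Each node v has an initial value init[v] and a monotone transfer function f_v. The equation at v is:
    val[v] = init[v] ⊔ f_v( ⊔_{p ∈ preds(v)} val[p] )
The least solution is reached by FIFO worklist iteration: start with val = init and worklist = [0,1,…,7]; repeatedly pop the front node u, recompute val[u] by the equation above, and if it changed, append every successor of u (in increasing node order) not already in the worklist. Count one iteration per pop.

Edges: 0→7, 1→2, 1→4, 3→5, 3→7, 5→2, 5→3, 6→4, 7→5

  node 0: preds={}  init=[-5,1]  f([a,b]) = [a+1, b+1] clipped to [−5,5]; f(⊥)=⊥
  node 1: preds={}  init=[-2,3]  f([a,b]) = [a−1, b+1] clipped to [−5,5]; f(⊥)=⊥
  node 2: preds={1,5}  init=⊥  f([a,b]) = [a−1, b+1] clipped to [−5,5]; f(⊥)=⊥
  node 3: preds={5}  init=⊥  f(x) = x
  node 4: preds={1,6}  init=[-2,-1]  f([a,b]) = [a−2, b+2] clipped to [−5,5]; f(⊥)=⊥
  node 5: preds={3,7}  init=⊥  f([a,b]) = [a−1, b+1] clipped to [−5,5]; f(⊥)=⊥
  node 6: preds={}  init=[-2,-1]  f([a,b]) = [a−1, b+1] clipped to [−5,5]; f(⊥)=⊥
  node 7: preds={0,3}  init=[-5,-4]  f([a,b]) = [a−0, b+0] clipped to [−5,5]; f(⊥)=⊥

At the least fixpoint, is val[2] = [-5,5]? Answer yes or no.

Trace (29 dequeues):
  [1] u=0 | in ⊥ | out [-5,1] | ==
  [2] u=1 | in ⊥ | out [-2,3] | ==
  [3] u=2 | in [-2,3] | out [-3,4] | prev ⊥ | push {}
  [4] u=3 | in ⊥ | out ⊥ | ==
  [5] u=4 | in [-2,3] | out [-4,5] | prev [-2,-1] | push {}
  [6] u=5 | in [-5,-4] | out [-5,-3] | prev ⊥ | push {2,3}
  [7] u=6 | in ⊥ | out [-2,-1] | ==
  [8] u=7 | in [-5,1] | out [-5,1] | prev [-5,-4] | push {5}
  [9] u=2 | in [-5,3] | out [-5,4] | prev [-3,4] | push {}
  [10] u=3 | in [-5,-3] | out [-5,-3] | prev ⊥ | push {7}
  [11] u=5 | in [-5,1] | out [-5,2] | prev [-5,-3] | push {2,3}
  [12] u=7 | in [-5,1] | out [-5,1] | ==
  [13] u=2 | in [-5,3] | out [-5,4] | ==
  [14] u=3 | in [-5,2] | out [-5,2] | prev [-5,-3] | push {5,7}
  [15] u=5 | in [-5,2] | out [-5,3] | prev [-5,2] | push {2,3}
  [16] u=7 | in [-5,2] | out [-5,2] | prev [-5,1] | push {5}
  [17] u=2 | in [-5,3] | out [-5,4] | ==
  [18] u=3 | in [-5,3] | out [-5,3] | prev [-5,2] | push {7}
  [19] u=5 | in [-5,3] | out [-5,4] | prev [-5,3] | push {2,3}
  [20] u=7 | in [-5,3] | out [-5,3] | prev [-5,2] | push {5}
  [21] u=2 | in [-5,4] | out [-5,5] | prev [-5,4] | push {}
  [22] u=3 | in [-5,4] | out [-5,4] | prev [-5,3] | push {7}
  [23] u=5 | in [-5,4] | out [-5,5] | prev [-5,4] | push {2,3}
  [24] u=7 | in [-5,4] | out [-5,4] | prev [-5,3] | push {5}
  [25] u=2 | in [-5,5] | out [-5,5] | ==
  [26] u=3 | in [-5,5] | out [-5,5] | prev [-5,4] | push {7}
  [27] u=5 | in [-5,5] | out [-5,5] | ==
  [28] u=7 | in [-5,5] | out [-5,5] | prev [-5,4] | push {5}
  [29] u=5 | in [-5,5] | out [-5,5] | ==

Converged values:
  [0] [-5,1]
  [1] [-2,3]
  [2] [-5,5]
  [3] [-5,5]
  [4] [-4,5]
  [5] [-5,5]
  [6] [-2,-1]
  [7] [-5,5]

yes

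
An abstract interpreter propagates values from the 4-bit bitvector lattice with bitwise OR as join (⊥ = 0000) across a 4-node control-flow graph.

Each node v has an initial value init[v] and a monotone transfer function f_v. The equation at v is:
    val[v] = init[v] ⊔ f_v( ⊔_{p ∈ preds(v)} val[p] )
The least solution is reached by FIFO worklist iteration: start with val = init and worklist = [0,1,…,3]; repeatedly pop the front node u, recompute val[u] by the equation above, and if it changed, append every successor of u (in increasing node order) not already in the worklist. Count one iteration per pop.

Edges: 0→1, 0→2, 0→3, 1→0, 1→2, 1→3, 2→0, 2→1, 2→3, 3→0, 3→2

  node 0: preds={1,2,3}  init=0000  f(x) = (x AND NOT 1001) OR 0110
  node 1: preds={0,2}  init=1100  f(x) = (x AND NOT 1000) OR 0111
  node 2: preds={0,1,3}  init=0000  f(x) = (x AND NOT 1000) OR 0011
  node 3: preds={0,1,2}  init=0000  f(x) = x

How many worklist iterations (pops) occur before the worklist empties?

Iteration log — 7 steps:
  step 1. node 0  ⊔preds=1100  new=0110  old=0000  +wl: 
  step 2. node 1  ⊔preds=0110  new=1111  old=1100  +wl: 0
  step 3. node 2  ⊔preds=1111  new=0111  old=0000  +wl: 1
  step 4. node 3  ⊔preds=1111  new=1111  old=0000  +wl: 2
  step 5. node 0  ⊔preds=1111  new=0110  stable
  step 6. node 1  ⊔preds=0111  new=1111  stable
  step 7. node 2  ⊔preds=1111  new=0111  stable

Least fixpoint reached:
  node 0: 0110
  node 1: 1111
  node 2: 0111
  node 3: 1111

7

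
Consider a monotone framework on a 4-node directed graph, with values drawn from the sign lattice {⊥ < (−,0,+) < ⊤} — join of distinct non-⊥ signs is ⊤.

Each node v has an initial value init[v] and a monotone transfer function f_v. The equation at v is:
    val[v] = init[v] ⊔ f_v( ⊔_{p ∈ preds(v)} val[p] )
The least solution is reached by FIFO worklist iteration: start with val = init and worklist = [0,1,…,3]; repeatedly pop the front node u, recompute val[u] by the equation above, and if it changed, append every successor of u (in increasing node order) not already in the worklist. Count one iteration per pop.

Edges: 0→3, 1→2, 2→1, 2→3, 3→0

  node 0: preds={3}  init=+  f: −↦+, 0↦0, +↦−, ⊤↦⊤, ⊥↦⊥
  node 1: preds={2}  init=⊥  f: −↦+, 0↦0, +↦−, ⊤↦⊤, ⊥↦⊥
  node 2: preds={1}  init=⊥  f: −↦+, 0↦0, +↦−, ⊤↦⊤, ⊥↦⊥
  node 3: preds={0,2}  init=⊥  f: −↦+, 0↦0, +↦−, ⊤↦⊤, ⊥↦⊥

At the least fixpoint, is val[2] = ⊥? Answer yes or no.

yes

Iteration log — 5 steps:
  step 1. node 0  ⊔preds=⊥  new=+  stable
  step 2. node 1  ⊔preds=⊥  new=⊥  stable
  step 3. node 2  ⊔preds=⊥  new=⊥  stable
  step 4. node 3  ⊔preds=+  new=−  old=⊥  +wl: 0
  step 5. node 0  ⊔preds=−  new=+  stable

Least fixpoint reached:
  node 0: +
  node 1: ⊥
  node 2: ⊥
  node 3: −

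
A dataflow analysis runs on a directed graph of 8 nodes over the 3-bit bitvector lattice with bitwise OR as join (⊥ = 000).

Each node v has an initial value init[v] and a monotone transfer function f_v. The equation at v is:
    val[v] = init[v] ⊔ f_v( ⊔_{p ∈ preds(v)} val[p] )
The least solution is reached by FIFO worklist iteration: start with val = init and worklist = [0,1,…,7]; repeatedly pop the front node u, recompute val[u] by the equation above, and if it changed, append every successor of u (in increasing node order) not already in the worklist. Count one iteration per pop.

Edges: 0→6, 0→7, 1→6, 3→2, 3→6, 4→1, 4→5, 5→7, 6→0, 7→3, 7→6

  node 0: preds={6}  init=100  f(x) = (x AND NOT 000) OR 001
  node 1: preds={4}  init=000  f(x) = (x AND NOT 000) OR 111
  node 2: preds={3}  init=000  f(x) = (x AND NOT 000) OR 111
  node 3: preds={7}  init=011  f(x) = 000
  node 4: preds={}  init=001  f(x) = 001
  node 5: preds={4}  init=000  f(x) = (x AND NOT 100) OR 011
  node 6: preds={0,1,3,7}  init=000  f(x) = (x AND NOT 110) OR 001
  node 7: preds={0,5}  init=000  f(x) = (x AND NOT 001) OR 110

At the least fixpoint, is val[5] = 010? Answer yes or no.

Iteration log — 11 steps:
  step 1. node 0  ⊔preds=000  new=101  old=100  +wl: 
  step 2. node 1  ⊔preds=001  new=111  old=000  +wl: 
  step 3. node 2  ⊔preds=011  new=111  old=000  +wl: 
  step 4. node 3  ⊔preds=000  new=011  stable
  step 5. node 4  ⊔preds=000  new=001  stable
  step 6. node 5  ⊔preds=001  new=011  old=000  +wl: 
  step 7. node 6  ⊔preds=111  new=001  old=000  +wl: 0
  step 8. node 7  ⊔preds=111  new=110  old=000  +wl: 3,6
  step 9. node 0  ⊔preds=001  new=101  stable
  step 10. node 3  ⊔preds=110  new=011  stable
  step 11. node 6  ⊔preds=111  new=001  stable

Least fixpoint reached:
  node 0: 101
  node 1: 111
  node 2: 111
  node 3: 011
  node 4: 001
  node 5: 011
  node 6: 001
  node 7: 110

no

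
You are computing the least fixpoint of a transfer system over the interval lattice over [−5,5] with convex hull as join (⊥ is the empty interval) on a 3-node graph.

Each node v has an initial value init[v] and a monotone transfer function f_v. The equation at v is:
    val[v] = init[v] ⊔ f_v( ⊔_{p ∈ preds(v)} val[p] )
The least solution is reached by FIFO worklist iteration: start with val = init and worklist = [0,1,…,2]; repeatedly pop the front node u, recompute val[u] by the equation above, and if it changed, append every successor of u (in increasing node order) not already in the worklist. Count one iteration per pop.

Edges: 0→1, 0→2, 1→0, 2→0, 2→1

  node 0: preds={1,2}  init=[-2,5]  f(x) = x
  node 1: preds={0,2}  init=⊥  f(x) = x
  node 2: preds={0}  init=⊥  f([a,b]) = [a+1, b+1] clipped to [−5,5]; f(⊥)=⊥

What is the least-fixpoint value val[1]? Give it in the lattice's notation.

Worklist (5 pops):
  #1 pop 0: in=⊥ → [-2,5] (no change)
  #2 pop 1: in=[-2,5] → [-2,5] (was ⊥); enqueue [0]
  #3 pop 2: in=[-2,5] → [-1,5] (was ⊥); enqueue [1]
  #4 pop 0: in=[-2,5] → [-2,5] (no change)
  #5 pop 1: in=[-2,5] → [-2,5] (no change)

Fixpoint:
  val[0] = [-2,5]
  val[1] = [-2,5]
  val[2] = [-1,5]

[-2,5]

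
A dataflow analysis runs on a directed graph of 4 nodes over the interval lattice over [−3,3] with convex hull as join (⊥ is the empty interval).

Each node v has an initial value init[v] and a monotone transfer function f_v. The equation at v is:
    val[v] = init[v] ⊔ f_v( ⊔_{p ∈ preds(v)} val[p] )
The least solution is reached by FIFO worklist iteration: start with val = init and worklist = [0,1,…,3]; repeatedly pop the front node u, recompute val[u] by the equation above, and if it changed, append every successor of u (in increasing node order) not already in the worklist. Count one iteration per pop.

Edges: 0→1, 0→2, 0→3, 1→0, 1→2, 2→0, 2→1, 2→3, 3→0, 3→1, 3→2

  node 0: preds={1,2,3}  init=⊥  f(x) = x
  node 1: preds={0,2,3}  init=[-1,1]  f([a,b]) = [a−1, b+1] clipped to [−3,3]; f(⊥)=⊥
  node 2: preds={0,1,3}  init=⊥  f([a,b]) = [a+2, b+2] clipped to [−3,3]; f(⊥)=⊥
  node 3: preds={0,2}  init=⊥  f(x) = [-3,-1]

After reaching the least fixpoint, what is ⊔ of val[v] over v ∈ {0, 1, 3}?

Iteration log — 10 steps:
  step 1. node 0  ⊔preds=[-1,1]  new=[-1,1]  old=⊥  +wl: 
  step 2. node 1  ⊔preds=[-1,1]  new=[-2,2]  old=[-1,1]  +wl: 0
  step 3. node 2  ⊔preds=[-2,2]  new=[0,3]  old=⊥  +wl: 1
  step 4. node 3  ⊔preds=[-1,3]  new=[-3,-1]  old=⊥  +wl: 2
  step 5. node 0  ⊔preds=[-3,3]  new=[-3,3]  old=[-1,1]  +wl: 3
  step 6. node 1  ⊔preds=[-3,3]  new=[-3,3]  old=[-2,2]  +wl: 0
  step 7. node 2  ⊔preds=[-3,3]  new=[-1,3]  old=[0,3]  +wl: 1
  step 8. node 3  ⊔preds=[-3,3]  new=[-3,-1]  stable
  step 9. node 0  ⊔preds=[-3,3]  new=[-3,3]  stable
  step 10. node 1  ⊔preds=[-3,3]  new=[-3,3]  stable

Least fixpoint reached:
  node 0: [-3,3]
  node 1: [-3,3]
  node 2: [-1,3]
  node 3: [-3,-1]

[-3,3]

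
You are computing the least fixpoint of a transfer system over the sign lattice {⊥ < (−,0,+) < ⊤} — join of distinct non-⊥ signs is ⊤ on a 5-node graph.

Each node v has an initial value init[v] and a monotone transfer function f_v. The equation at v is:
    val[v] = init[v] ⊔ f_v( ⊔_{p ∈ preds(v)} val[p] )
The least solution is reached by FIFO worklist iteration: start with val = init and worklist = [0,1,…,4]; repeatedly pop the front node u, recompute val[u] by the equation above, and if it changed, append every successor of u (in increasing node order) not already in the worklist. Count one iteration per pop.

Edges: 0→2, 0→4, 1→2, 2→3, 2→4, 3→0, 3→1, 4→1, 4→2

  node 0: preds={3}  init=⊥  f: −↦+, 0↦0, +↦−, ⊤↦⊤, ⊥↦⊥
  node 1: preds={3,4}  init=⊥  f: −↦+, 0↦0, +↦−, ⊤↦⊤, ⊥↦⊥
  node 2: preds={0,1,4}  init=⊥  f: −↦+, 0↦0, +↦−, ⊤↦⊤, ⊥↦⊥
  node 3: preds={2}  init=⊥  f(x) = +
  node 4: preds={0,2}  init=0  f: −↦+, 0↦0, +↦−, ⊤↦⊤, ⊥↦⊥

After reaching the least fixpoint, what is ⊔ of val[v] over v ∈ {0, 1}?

Worklist (12 pops):
  #1 pop 0: in=⊥ → ⊥ (no change)
  #2 pop 1: in=0 → 0 (was ⊥); enqueue []
  #3 pop 2: in=0 → 0 (was ⊥); enqueue []
  #4 pop 3: in=0 → + (was ⊥); enqueue [0,1]
  #5 pop 4: in=0 → 0 (no change)
  #6 pop 0: in=+ → − (was ⊥); enqueue [2,4]
  #7 pop 1: in=⊤ → ⊤ (was 0); enqueue []
  #8 pop 2: in=⊤ → ⊤ (was 0); enqueue [3]
  #9 pop 4: in=⊤ → ⊤ (was 0); enqueue [1,2]
  #10 pop 3: in=⊤ → + (no change)
  #11 pop 1: in=⊤ → ⊤ (no change)
  #12 pop 2: in=⊤ → ⊤ (no change)

Fixpoint:
  val[0] = −
  val[1] = ⊤
  val[2] = ⊤
  val[3] = +
  val[4] = ⊤

⊤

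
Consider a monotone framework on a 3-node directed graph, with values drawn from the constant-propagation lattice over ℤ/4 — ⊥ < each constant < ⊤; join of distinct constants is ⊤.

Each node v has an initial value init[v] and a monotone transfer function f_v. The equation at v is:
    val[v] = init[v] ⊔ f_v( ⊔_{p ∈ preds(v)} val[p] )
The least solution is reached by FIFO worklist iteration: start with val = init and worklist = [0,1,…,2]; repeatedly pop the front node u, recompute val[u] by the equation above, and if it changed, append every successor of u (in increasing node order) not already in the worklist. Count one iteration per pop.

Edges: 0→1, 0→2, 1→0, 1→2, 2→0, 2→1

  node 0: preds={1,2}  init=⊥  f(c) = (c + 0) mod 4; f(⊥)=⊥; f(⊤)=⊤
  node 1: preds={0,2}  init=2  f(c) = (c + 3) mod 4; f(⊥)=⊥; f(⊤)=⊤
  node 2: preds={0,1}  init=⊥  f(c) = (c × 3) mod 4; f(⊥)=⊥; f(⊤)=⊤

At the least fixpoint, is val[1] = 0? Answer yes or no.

Worklist (6 pops):
  #1 pop 0: in=2 → 2 (was ⊥); enqueue []
  #2 pop 1: in=2 → ⊤ (was 2); enqueue [0]
  #3 pop 2: in=⊤ → ⊤ (was ⊥); enqueue [1]
  #4 pop 0: in=⊤ → ⊤ (was 2); enqueue [2]
  #5 pop 1: in=⊤ → ⊤ (no change)
  #6 pop 2: in=⊤ → ⊤ (no change)

Fixpoint:
  val[0] = ⊤
  val[1] = ⊤
  val[2] = ⊤

no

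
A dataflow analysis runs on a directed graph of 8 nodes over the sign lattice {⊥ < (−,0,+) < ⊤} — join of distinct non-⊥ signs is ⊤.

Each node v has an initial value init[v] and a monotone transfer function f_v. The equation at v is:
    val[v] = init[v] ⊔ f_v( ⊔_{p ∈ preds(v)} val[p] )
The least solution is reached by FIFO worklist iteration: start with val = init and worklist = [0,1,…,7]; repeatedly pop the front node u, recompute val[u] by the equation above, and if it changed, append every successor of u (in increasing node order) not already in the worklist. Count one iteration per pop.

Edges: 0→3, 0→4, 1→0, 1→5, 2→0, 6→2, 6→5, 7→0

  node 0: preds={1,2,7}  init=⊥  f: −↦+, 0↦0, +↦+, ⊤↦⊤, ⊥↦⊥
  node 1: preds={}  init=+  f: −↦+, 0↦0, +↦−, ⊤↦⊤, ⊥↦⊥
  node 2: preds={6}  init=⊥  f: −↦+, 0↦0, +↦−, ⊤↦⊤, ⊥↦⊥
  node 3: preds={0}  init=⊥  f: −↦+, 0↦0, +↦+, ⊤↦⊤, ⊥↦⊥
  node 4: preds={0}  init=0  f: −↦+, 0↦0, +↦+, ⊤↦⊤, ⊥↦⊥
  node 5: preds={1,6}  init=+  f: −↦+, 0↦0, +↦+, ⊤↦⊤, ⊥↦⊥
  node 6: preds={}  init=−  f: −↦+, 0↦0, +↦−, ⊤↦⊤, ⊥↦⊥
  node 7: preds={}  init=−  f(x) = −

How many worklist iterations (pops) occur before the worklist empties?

9

Worklist (9 pops):
  #1 pop 0: in=⊤ → ⊤ (was ⊥); enqueue []
  #2 pop 1: in=⊥ → + (no change)
  #3 pop 2: in=− → + (was ⊥); enqueue [0]
  #4 pop 3: in=⊤ → ⊤ (was ⊥); enqueue []
  #5 pop 4: in=⊤ → ⊤ (was 0); enqueue []
  #6 pop 5: in=⊤ → ⊤ (was +); enqueue []
  #7 pop 6: in=⊥ → − (no change)
  #8 pop 7: in=⊥ → − (no change)
  #9 pop 0: in=⊤ → ⊤ (no change)

Fixpoint:
  val[0] = ⊤
  val[1] = +
  val[2] = +
  val[3] = ⊤
  val[4] = ⊤
  val[5] = ⊤
  val[6] = −
  val[7] = −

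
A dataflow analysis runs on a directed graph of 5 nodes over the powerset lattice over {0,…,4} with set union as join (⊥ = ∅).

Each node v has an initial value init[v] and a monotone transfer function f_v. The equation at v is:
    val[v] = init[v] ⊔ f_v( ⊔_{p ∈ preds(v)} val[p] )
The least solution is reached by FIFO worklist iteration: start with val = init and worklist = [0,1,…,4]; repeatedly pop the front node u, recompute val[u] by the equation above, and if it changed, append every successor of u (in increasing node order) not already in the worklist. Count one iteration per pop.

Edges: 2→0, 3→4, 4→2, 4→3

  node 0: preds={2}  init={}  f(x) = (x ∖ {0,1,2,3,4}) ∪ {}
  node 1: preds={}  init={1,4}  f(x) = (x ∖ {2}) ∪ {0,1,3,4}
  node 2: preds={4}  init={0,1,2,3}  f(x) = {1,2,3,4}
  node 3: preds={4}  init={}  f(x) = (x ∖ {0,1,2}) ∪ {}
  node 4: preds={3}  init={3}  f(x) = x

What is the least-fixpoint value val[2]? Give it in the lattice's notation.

Worklist (6 pops):
  #1 pop 0: in={0,1,2,3} → {} (no change)
  #2 pop 1: in={} → {0,1,3,4} (was {1,4}); enqueue []
  #3 pop 2: in={3} → {0,1,2,3,4} (was {0,1,2,3}); enqueue [0]
  #4 pop 3: in={3} → {3} (was {}); enqueue []
  #5 pop 4: in={3} → {3} (no change)
  #6 pop 0: in={0,1,2,3,4} → {} (no change)

Fixpoint:
  val[0] = {}
  val[1] = {0,1,3,4}
  val[2] = {0,1,2,3,4}
  val[3] = {3}
  val[4] = {3}

{0,1,2,3,4}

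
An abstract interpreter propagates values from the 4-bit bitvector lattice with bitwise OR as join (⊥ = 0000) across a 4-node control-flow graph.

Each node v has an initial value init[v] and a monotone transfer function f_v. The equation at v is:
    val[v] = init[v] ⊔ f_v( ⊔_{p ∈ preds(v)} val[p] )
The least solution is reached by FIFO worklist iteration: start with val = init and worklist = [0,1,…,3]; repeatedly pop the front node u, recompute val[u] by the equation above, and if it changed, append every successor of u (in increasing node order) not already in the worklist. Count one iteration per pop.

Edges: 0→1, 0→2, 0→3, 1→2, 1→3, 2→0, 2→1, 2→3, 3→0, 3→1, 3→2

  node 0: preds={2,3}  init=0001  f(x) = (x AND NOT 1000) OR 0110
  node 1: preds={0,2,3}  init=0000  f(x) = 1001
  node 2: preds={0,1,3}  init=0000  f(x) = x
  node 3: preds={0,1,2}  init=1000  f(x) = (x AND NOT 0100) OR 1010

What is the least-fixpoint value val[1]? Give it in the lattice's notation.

1001

Iteration log — 7 steps:
  step 1. node 0  ⊔preds=1000  new=0111  old=0001  +wl: 
  step 2. node 1  ⊔preds=1111  new=1001  old=0000  +wl: 
  step 3. node 2  ⊔preds=1111  new=1111  old=0000  +wl: 0,1
  step 4. node 3  ⊔preds=1111  new=1011  old=1000  +wl: 2
  step 5. node 0  ⊔preds=1111  new=0111  stable
  step 6. node 1  ⊔preds=1111  new=1001  stable
  step 7. node 2  ⊔preds=1111  new=1111  stable

Least fixpoint reached:
  node 0: 0111
  node 1: 1001
  node 2: 1111
  node 3: 1011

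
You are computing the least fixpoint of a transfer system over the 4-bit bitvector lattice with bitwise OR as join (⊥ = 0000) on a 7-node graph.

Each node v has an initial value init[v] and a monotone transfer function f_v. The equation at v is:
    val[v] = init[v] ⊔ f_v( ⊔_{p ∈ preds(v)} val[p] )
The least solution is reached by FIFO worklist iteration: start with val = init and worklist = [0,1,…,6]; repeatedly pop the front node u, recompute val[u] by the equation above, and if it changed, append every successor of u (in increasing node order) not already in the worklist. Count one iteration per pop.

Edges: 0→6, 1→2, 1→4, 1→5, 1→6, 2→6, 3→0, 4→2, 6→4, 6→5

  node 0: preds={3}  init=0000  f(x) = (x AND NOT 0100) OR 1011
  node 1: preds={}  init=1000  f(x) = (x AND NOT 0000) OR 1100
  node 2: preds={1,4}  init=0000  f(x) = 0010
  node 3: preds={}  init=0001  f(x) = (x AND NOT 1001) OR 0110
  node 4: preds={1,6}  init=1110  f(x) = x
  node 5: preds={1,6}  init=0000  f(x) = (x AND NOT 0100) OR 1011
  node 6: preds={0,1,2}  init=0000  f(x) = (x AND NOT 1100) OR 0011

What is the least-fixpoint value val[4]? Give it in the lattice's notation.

1111

Trace (11 dequeues):
  [1] u=0 | in 0001 | out 1011 | prev 0000 | push {}
  [2] u=1 | in 0000 | out 1100 | prev 1000 | push {}
  [3] u=2 | in 1110 | out 0010 | prev 0000 | push {}
  [4] u=3 | in 0000 | out 0111 | prev 0001 | push {0}
  [5] u=4 | in 1100 | out 1110 | ==
  [6] u=5 | in 1100 | out 1011 | prev 0000 | push {}
  [7] u=6 | in 1111 | out 0011 | prev 0000 | push {4,5}
  [8] u=0 | in 0111 | out 1011 | ==
  [9] u=4 | in 1111 | out 1111 | prev 1110 | push {2}
  [10] u=5 | in 1111 | out 1011 | ==
  [11] u=2 | in 1111 | out 0010 | ==

Converged values:
  [0] 1011
  [1] 1100
  [2] 0010
  [3] 0111
  [4] 1111
  [5] 1011
  [6] 0011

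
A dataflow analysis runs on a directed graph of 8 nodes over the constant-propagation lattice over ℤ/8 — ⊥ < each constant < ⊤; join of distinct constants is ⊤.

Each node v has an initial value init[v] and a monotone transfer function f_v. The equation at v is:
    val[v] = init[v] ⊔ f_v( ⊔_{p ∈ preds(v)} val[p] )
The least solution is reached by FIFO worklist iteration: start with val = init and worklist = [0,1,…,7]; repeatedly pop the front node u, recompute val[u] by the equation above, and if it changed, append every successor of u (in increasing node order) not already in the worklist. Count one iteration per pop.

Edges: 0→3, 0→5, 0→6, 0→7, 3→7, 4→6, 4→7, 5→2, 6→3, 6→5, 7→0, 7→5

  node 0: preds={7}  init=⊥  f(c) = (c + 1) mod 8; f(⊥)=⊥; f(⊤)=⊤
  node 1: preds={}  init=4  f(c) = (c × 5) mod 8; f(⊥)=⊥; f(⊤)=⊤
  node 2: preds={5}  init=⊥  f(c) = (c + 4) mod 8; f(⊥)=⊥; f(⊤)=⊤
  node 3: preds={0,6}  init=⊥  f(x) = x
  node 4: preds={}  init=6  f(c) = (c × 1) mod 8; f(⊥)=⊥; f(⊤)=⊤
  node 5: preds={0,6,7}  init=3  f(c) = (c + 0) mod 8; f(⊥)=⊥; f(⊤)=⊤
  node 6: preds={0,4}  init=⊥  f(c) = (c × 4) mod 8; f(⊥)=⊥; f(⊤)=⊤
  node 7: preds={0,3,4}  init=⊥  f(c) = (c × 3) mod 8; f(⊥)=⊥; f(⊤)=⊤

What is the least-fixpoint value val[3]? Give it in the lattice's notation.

⊤

Worklist (21 pops):
  #1 pop 0: in=⊥ → ⊥ (no change)
  #2 pop 1: in=⊥ → 4 (no change)
  #3 pop 2: in=3 → 7 (was ⊥); enqueue []
  #4 pop 3: in=⊥ → ⊥ (no change)
  #5 pop 4: in=⊥ → 6 (no change)
  #6 pop 5: in=⊥ → 3 (no change)
  #7 pop 6: in=6 → 0 (was ⊥); enqueue [3,5]
  #8 pop 7: in=6 → 2 (was ⊥); enqueue [0]
  #9 pop 3: in=0 → 0 (was ⊥); enqueue [7]
  #10 pop 5: in=⊤ → ⊤ (was 3); enqueue [2]
  #11 pop 0: in=2 → 3 (was ⊥); enqueue [3,5,6]
  #12 pop 7: in=⊤ → ⊤ (was 2); enqueue [0]
  #13 pop 2: in=⊤ → ⊤ (was 7); enqueue []
  #14 pop 3: in=⊤ → ⊤ (was 0); enqueue [7]
  #15 pop 5: in=⊤ → ⊤ (no change)
  #16 pop 6: in=⊤ → ⊤ (was 0); enqueue [3,5]
  #17 pop 0: in=⊤ → ⊤ (was 3); enqueue [6]
  #18 pop 7: in=⊤ → ⊤ (no change)
  #19 pop 3: in=⊤ → ⊤ (no change)
  #20 pop 5: in=⊤ → ⊤ (no change)
  #21 pop 6: in=⊤ → ⊤ (no change)

Fixpoint:
  val[0] = ⊤
  val[1] = 4
  val[2] = ⊤
  val[3] = ⊤
  val[4] = 6
  val[5] = ⊤
  val[6] = ⊤
  val[7] = ⊤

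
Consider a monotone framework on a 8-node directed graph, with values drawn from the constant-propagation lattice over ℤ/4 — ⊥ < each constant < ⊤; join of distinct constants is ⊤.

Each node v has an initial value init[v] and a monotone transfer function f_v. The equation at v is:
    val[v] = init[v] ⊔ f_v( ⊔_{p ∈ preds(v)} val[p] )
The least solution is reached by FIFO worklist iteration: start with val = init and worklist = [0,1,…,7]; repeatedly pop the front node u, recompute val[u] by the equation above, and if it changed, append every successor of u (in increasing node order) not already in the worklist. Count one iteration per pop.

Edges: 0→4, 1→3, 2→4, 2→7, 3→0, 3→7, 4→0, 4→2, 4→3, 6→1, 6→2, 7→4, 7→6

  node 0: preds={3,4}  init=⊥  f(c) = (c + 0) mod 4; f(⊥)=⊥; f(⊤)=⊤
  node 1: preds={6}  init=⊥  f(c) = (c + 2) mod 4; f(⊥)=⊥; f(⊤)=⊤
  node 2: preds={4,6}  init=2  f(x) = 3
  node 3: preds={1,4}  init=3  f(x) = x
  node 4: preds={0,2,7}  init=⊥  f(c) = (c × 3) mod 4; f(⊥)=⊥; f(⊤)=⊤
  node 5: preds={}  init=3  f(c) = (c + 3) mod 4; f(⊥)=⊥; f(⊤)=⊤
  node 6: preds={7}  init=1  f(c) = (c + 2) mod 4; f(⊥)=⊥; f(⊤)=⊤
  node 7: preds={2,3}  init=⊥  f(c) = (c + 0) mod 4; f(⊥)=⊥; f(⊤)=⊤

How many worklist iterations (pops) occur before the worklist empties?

18

Worklist (18 pops):
  #1 pop 0: in=3 → 3 (was ⊥); enqueue []
  #2 pop 1: in=1 → 3 (was ⊥); enqueue []
  #3 pop 2: in=1 → ⊤ (was 2); enqueue []
  #4 pop 3: in=3 → 3 (no change)
  #5 pop 4: in=⊤ → ⊤ (was ⊥); enqueue [0,2,3]
  #6 pop 5: in=⊥ → 3 (no change)
  #7 pop 6: in=⊥ → 1 (no change)
  #8 pop 7: in=⊤ → ⊤ (was ⊥); enqueue [4,6]
  #9 pop 0: in=⊤ → ⊤ (was 3); enqueue []
  #10 pop 2: in=⊤ → ⊤ (no change)
  #11 pop 3: in=⊤ → ⊤ (was 3); enqueue [0,7]
  #12 pop 4: in=⊤ → ⊤ (no change)
  #13 pop 6: in=⊤ → ⊤ (was 1); enqueue [1,2]
  #14 pop 0: in=⊤ → ⊤ (no change)
  #15 pop 7: in=⊤ → ⊤ (no change)
  #16 pop 1: in=⊤ → ⊤ (was 3); enqueue [3]
  #17 pop 2: in=⊤ → ⊤ (no change)
  #18 pop 3: in=⊤ → ⊤ (no change)

Fixpoint:
  val[0] = ⊤
  val[1] = ⊤
  val[2] = ⊤
  val[3] = ⊤
  val[4] = ⊤
  val[5] = 3
  val[6] = ⊤
  val[7] = ⊤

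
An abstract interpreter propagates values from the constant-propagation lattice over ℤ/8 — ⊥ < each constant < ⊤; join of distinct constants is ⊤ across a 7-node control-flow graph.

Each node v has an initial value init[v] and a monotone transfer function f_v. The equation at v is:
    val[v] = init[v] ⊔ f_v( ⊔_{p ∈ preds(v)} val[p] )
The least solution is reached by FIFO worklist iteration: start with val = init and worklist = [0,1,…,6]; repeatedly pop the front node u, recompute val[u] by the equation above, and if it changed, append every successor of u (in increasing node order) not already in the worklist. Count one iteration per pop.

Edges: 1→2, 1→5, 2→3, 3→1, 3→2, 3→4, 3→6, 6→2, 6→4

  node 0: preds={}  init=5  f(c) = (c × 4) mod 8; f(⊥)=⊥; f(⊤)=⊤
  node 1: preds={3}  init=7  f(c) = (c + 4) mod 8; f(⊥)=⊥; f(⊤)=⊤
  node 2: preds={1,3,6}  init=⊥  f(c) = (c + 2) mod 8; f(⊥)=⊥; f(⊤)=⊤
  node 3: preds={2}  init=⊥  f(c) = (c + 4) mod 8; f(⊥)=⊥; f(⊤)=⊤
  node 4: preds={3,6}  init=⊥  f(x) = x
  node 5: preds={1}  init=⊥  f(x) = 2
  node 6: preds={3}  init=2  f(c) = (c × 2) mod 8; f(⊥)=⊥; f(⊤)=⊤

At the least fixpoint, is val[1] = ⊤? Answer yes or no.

yes

Worklist (11 pops):
  #1 pop 0: in=⊥ → 5 (no change)
  #2 pop 1: in=⊥ → 7 (no change)
  #3 pop 2: in=⊤ → ⊤ (was ⊥); enqueue []
  #4 pop 3: in=⊤ → ⊤ (was ⊥); enqueue [1,2]
  #5 pop 4: in=⊤ → ⊤ (was ⊥); enqueue []
  #6 pop 5: in=7 → 2 (was ⊥); enqueue []
  #7 pop 6: in=⊤ → ⊤ (was 2); enqueue [4]
  #8 pop 1: in=⊤ → ⊤ (was 7); enqueue [5]
  #9 pop 2: in=⊤ → ⊤ (no change)
  #10 pop 4: in=⊤ → ⊤ (no change)
  #11 pop 5: in=⊤ → 2 (no change)

Fixpoint:
  val[0] = 5
  val[1] = ⊤
  val[2] = ⊤
  val[3] = ⊤
  val[4] = ⊤
  val[5] = 2
  val[6] = ⊤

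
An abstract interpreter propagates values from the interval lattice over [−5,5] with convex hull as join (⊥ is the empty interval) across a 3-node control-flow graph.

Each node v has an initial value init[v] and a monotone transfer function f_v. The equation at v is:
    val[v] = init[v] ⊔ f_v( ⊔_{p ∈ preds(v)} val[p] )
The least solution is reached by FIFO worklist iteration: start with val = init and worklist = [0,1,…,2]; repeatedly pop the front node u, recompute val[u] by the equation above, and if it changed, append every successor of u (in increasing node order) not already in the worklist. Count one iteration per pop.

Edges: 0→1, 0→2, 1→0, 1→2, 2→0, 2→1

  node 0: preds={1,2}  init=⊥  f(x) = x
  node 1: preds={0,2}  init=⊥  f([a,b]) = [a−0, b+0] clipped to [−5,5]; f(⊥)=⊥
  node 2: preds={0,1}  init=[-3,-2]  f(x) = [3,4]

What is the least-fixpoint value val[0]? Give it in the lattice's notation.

[-3,4]

Worklist (7 pops):
  #1 pop 0: in=[-3,-2] → [-3,-2] (was ⊥); enqueue []
  #2 pop 1: in=[-3,-2] → [-3,-2] (was ⊥); enqueue [0]
  #3 pop 2: in=[-3,-2] → [-3,4] (was [-3,-2]); enqueue [1]
  #4 pop 0: in=[-3,4] → [-3,4] (was [-3,-2]); enqueue [2]
  #5 pop 1: in=[-3,4] → [-3,4] (was [-3,-2]); enqueue [0]
  #6 pop 2: in=[-3,4] → [-3,4] (no change)
  #7 pop 0: in=[-3,4] → [-3,4] (no change)

Fixpoint:
  val[0] = [-3,4]
  val[1] = [-3,4]
  val[2] = [-3,4]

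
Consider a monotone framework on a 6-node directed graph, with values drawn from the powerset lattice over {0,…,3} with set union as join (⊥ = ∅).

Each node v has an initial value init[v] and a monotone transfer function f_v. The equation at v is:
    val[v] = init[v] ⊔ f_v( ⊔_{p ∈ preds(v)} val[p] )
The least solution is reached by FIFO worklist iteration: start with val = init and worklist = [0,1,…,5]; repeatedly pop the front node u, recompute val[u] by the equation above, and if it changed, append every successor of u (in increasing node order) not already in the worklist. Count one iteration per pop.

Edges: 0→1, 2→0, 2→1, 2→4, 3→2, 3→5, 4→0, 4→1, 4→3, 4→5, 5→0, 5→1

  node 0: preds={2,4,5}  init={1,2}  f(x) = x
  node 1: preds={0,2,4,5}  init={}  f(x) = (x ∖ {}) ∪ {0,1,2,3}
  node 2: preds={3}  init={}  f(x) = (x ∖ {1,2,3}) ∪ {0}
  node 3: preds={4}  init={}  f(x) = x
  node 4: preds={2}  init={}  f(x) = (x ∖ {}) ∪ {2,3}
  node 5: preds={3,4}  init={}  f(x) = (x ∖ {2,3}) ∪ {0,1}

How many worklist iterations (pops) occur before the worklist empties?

11

Worklist (11 pops):
  #1 pop 0: in={} → {1,2} (no change)
  #2 pop 1: in={1,2} → {0,1,2,3} (was {}); enqueue []
  #3 pop 2: in={} → {0} (was {}); enqueue [0,1]
  #4 pop 3: in={} → {} (no change)
  #5 pop 4: in={0} → {0,2,3} (was {}); enqueue [3]
  #6 pop 5: in={0,2,3} → {0,1} (was {}); enqueue []
  #7 pop 0: in={0,1,2,3} → {0,1,2,3} (was {1,2}); enqueue []
  #8 pop 1: in={0,1,2,3} → {0,1,2,3} (no change)
  #9 pop 3: in={0,2,3} → {0,2,3} (was {}); enqueue [2,5]
  #10 pop 2: in={0,2,3} → {0} (no change)
  #11 pop 5: in={0,2,3} → {0,1} (no change)

Fixpoint:
  val[0] = {0,1,2,3}
  val[1] = {0,1,2,3}
  val[2] = {0}
  val[3] = {0,2,3}
  val[4] = {0,2,3}
  val[5] = {0,1}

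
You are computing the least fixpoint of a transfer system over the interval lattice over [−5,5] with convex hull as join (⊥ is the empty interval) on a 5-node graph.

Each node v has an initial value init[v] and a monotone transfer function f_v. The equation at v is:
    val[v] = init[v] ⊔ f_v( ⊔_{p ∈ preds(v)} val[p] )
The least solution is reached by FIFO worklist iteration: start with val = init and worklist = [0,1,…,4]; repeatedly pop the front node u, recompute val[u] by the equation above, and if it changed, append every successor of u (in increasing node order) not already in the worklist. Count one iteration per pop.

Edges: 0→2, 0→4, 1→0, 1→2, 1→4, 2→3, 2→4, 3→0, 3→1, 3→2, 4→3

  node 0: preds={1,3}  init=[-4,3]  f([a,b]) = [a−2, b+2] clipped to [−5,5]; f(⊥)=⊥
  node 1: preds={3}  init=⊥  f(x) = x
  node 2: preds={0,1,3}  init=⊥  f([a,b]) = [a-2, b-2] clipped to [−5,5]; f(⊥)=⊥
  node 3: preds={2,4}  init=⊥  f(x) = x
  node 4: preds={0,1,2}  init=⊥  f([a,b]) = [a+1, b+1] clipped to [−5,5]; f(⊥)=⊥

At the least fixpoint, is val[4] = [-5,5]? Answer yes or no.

no

Iteration log — 21 steps:
  step 1. node 0  ⊔preds=⊥  new=[-4,3]  stable
  step 2. node 1  ⊔preds=⊥  new=⊥  stable
  step 3. node 2  ⊔preds=[-4,3]  new=[-5,1]  old=⊥  +wl: 
  step 4. node 3  ⊔preds=[-5,1]  new=[-5,1]  old=⊥  +wl: 0,1,2
  step 5. node 4  ⊔preds=[-5,3]  new=[-4,4]  old=⊥  +wl: 3
  step 6. node 0  ⊔preds=[-5,1]  new=[-5,3]  old=[-4,3]  +wl: 4
  step 7. node 1  ⊔preds=[-5,1]  new=[-5,1]  old=⊥  +wl: 0
  step 8. node 2  ⊔preds=[-5,3]  new=[-5,1]  stable
  step 9. node 3  ⊔preds=[-5,4]  new=[-5,4]  old=[-5,1]  +wl: 1,2
  step 10. node 4  ⊔preds=[-5,3]  new=[-4,4]  stable
  step 11. node 0  ⊔preds=[-5,4]  new=[-5,5]  old=[-5,3]  +wl: 4
  step 12. node 1  ⊔preds=[-5,4]  new=[-5,4]  old=[-5,1]  +wl: 0
  step 13. node 2  ⊔preds=[-5,5]  new=[-5,3]  old=[-5,1]  +wl: 3
  step 14. node 4  ⊔preds=[-5,5]  new=[-4,5]  old=[-4,4]  +wl: 
  step 15. node 0  ⊔preds=[-5,4]  new=[-5,5]  stable
  step 16. node 3  ⊔preds=[-5,5]  new=[-5,5]  old=[-5,4]  +wl: 0,1,2
  step 17. node 0  ⊔preds=[-5,5]  new=[-5,5]  stable
  step 18. node 1  ⊔preds=[-5,5]  new=[-5,5]  old=[-5,4]  +wl: 0,4
  step 19. node 2  ⊔preds=[-5,5]  new=[-5,3]  stable
  step 20. node 0  ⊔preds=[-5,5]  new=[-5,5]  stable
  step 21. node 4  ⊔preds=[-5,5]  new=[-4,5]  stable

Least fixpoint reached:
  node 0: [-5,5]
  node 1: [-5,5]
  node 2: [-5,3]
  node 3: [-5,5]
  node 4: [-4,5]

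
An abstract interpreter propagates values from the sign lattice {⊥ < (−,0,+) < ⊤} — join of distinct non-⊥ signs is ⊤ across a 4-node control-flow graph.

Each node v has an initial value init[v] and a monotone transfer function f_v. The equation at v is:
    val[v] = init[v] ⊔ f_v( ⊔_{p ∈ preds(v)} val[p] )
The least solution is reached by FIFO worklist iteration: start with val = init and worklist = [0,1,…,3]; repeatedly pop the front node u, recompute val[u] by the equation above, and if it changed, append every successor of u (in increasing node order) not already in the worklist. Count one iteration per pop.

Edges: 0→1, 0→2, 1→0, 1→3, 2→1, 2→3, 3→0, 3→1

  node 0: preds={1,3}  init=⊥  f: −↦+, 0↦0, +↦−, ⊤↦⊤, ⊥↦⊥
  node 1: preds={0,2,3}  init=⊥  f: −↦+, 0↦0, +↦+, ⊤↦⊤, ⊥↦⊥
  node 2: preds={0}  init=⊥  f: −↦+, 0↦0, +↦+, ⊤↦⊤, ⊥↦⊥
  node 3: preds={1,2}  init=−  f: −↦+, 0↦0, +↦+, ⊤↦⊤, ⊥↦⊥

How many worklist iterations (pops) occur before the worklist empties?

9

Trace (9 dequeues):
  [1] u=0 | in − | out + | prev ⊥ | push {}
  [2] u=1 | in ⊤ | out ⊤ | prev ⊥ | push {0}
  [3] u=2 | in + | out + | prev ⊥ | push {1}
  [4] u=3 | in ⊤ | out ⊤ | prev − | push {}
  [5] u=0 | in ⊤ | out ⊤ | prev + | push {2}
  [6] u=1 | in ⊤ | out ⊤ | ==
  [7] u=2 | in ⊤ | out ⊤ | prev + | push {1,3}
  [8] u=1 | in ⊤ | out ⊤ | ==
  [9] u=3 | in ⊤ | out ⊤ | ==

Converged values:
  [0] ⊤
  [1] ⊤
  [2] ⊤
  [3] ⊤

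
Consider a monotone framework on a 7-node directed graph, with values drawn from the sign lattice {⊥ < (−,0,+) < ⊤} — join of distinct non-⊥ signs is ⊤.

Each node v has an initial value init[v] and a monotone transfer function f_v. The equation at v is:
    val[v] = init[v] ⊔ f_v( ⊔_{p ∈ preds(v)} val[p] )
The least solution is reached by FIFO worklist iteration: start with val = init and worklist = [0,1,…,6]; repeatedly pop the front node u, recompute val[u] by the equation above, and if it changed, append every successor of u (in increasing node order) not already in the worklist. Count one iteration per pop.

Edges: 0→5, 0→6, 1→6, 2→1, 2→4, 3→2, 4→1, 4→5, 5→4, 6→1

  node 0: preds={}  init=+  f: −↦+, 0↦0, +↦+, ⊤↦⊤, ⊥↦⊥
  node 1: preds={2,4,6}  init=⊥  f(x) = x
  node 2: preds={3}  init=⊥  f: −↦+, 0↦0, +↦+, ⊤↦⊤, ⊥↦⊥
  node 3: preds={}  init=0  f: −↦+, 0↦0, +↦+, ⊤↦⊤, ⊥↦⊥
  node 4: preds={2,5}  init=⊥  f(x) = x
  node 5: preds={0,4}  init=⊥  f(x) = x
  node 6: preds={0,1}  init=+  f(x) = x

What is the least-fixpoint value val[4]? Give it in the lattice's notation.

⊤

Worklist (12 pops):
  #1 pop 0: in=⊥ → + (no change)
  #2 pop 1: in=+ → + (was ⊥); enqueue []
  #3 pop 2: in=0 → 0 (was ⊥); enqueue [1]
  #4 pop 3: in=⊥ → 0 (no change)
  #5 pop 4: in=0 → 0 (was ⊥); enqueue []
  #6 pop 5: in=⊤ → ⊤ (was ⊥); enqueue [4]
  #7 pop 6: in=+ → + (no change)
  #8 pop 1: in=⊤ → ⊤ (was +); enqueue [6]
  #9 pop 4: in=⊤ → ⊤ (was 0); enqueue [1,5]
  #10 pop 6: in=⊤ → ⊤ (was +); enqueue []
  #11 pop 1: in=⊤ → ⊤ (no change)
  #12 pop 5: in=⊤ → ⊤ (no change)

Fixpoint:
  val[0] = +
  val[1] = ⊤
  val[2] = 0
  val[3] = 0
  val[4] = ⊤
  val[5] = ⊤
  val[6] = ⊤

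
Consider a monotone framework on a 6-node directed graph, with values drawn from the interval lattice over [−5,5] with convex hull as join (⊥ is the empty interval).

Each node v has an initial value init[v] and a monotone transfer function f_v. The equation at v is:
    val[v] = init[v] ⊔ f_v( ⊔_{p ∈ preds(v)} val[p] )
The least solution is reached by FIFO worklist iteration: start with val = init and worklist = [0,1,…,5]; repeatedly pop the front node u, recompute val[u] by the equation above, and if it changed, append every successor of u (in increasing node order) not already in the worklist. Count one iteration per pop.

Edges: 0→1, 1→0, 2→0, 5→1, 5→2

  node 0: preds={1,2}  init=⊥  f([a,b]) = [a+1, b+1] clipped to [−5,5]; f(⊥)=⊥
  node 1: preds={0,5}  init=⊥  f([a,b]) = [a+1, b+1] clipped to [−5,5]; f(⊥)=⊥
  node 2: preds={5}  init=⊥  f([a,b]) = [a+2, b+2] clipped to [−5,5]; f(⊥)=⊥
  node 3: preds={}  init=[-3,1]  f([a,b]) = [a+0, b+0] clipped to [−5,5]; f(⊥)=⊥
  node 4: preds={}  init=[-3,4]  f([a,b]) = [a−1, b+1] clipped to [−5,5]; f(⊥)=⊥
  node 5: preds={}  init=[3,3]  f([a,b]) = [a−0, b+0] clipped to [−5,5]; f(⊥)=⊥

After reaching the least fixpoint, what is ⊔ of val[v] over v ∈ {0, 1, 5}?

Worklist (9 pops):
  #1 pop 0: in=⊥ → ⊥ (no change)
  #2 pop 1: in=[3,3] → [4,4] (was ⊥); enqueue [0]
  #3 pop 2: in=[3,3] → [5,5] (was ⊥); enqueue []
  #4 pop 3: in=⊥ → [-3,1] (no change)
  #5 pop 4: in=⊥ → [-3,4] (no change)
  #6 pop 5: in=⊥ → [3,3] (no change)
  #7 pop 0: in=[4,5] → [5,5] (was ⊥); enqueue [1]
  #8 pop 1: in=[3,5] → [4,5] (was [4,4]); enqueue [0]
  #9 pop 0: in=[4,5] → [5,5] (no change)

Fixpoint:
  val[0] = [5,5]
  val[1] = [4,5]
  val[2] = [5,5]
  val[3] = [-3,1]
  val[4] = [-3,4]
  val[5] = [3,3]

[3,5]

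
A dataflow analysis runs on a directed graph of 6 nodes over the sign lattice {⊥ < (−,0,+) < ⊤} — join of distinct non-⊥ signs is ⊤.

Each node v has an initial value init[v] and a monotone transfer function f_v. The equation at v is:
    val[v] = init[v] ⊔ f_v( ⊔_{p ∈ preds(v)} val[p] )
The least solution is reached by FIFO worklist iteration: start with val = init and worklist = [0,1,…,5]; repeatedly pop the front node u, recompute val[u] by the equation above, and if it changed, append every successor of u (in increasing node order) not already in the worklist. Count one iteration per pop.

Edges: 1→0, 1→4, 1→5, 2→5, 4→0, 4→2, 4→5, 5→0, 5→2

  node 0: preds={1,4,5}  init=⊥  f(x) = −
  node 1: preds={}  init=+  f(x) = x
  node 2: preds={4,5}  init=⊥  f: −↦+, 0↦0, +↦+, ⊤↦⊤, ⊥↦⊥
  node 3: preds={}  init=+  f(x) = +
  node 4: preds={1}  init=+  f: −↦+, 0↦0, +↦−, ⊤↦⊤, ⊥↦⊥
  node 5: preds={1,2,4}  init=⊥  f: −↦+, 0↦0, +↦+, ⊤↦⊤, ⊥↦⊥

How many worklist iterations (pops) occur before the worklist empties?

Worklist (9 pops):
  #1 pop 0: in=+ → − (was ⊥); enqueue []
  #2 pop 1: in=⊥ → + (no change)
  #3 pop 2: in=+ → + (was ⊥); enqueue []
  #4 pop 3: in=⊥ → + (no change)
  #5 pop 4: in=+ → ⊤ (was +); enqueue [0,2]
  #6 pop 5: in=⊤ → ⊤ (was ⊥); enqueue []
  #7 pop 0: in=⊤ → − (no change)
  #8 pop 2: in=⊤ → ⊤ (was +); enqueue [5]
  #9 pop 5: in=⊤ → ⊤ (no change)

Fixpoint:
  val[0] = −
  val[1] = +
  val[2] = ⊤
  val[3] = +
  val[4] = ⊤
  val[5] = ⊤

9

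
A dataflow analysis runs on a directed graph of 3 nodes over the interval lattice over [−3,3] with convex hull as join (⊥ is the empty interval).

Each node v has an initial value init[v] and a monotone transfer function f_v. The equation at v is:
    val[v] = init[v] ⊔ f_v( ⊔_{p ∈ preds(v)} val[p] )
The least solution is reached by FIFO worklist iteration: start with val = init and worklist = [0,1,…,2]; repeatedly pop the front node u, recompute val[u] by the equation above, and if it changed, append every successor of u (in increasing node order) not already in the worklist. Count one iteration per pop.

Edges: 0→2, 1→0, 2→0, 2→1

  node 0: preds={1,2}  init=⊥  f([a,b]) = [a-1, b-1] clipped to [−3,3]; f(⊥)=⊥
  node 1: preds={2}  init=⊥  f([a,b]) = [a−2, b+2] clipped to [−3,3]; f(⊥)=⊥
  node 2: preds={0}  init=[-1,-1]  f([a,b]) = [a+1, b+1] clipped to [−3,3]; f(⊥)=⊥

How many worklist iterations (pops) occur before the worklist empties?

11

Iteration log — 11 steps:
  step 1. node 0  ⊔preds=[-1,-1]  new=[-2,-2]  old=⊥  +wl: 
  step 2. node 1  ⊔preds=[-1,-1]  new=[-3,1]  old=⊥  +wl: 0
  step 3. node 2  ⊔preds=[-2,-2]  new=[-1,-1]  stable
  step 4. node 0  ⊔preds=[-3,1]  new=[-3,0]  old=[-2,-2]  +wl: 2
  step 5. node 2  ⊔preds=[-3,0]  new=[-2,1]  old=[-1,-1]  +wl: 0,1
  step 6. node 0  ⊔preds=[-3,1]  new=[-3,0]  stable
  step 7. node 1  ⊔preds=[-2,1]  new=[-3,3]  old=[-3,1]  +wl: 0
  step 8. node 0  ⊔preds=[-3,3]  new=[-3,2]  old=[-3,0]  +wl: 2
  step 9. node 2  ⊔preds=[-3,2]  new=[-2,3]  old=[-2,1]  +wl: 0,1
  step 10. node 0  ⊔preds=[-3,3]  new=[-3,2]  stable
  step 11. node 1  ⊔preds=[-2,3]  new=[-3,3]  stable

Least fixpoint reached:
  node 0: [-3,2]
  node 1: [-3,3]
  node 2: [-2,3]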